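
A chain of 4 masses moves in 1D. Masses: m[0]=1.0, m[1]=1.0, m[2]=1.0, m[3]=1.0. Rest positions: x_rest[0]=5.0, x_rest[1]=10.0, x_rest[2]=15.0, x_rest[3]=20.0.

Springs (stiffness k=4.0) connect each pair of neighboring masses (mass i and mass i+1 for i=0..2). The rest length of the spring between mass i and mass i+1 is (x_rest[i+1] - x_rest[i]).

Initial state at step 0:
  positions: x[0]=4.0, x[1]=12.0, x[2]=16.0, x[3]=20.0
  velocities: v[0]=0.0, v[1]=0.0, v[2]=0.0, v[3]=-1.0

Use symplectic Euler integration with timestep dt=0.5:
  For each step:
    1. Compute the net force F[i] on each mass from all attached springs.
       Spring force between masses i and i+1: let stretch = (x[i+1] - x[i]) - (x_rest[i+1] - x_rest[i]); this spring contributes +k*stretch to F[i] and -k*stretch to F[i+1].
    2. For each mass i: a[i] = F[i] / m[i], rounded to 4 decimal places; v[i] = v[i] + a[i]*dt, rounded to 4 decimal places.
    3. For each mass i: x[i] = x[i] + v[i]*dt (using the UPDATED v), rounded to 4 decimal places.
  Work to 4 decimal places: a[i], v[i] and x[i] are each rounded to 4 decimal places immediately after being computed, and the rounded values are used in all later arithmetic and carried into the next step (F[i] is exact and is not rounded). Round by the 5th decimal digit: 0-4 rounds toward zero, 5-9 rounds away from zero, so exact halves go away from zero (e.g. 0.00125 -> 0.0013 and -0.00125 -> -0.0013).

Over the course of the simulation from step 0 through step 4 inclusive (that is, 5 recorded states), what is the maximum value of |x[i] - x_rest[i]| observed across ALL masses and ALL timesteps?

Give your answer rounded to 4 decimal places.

Step 0: x=[4.0000 12.0000 16.0000 20.0000] v=[0.0000 0.0000 0.0000 -1.0000]
Step 1: x=[7.0000 8.0000 16.0000 20.5000] v=[6.0000 -8.0000 0.0000 1.0000]
Step 2: x=[6.0000 11.0000 12.5000 21.5000] v=[-2.0000 6.0000 -7.0000 2.0000]
Step 3: x=[5.0000 10.5000 16.5000 18.5000] v=[-2.0000 -1.0000 8.0000 -6.0000]
Step 4: x=[4.5000 10.5000 16.5000 18.5000] v=[-1.0000 0.0000 0.0000 0.0000]
Max displacement = 2.5000

Answer: 2.5000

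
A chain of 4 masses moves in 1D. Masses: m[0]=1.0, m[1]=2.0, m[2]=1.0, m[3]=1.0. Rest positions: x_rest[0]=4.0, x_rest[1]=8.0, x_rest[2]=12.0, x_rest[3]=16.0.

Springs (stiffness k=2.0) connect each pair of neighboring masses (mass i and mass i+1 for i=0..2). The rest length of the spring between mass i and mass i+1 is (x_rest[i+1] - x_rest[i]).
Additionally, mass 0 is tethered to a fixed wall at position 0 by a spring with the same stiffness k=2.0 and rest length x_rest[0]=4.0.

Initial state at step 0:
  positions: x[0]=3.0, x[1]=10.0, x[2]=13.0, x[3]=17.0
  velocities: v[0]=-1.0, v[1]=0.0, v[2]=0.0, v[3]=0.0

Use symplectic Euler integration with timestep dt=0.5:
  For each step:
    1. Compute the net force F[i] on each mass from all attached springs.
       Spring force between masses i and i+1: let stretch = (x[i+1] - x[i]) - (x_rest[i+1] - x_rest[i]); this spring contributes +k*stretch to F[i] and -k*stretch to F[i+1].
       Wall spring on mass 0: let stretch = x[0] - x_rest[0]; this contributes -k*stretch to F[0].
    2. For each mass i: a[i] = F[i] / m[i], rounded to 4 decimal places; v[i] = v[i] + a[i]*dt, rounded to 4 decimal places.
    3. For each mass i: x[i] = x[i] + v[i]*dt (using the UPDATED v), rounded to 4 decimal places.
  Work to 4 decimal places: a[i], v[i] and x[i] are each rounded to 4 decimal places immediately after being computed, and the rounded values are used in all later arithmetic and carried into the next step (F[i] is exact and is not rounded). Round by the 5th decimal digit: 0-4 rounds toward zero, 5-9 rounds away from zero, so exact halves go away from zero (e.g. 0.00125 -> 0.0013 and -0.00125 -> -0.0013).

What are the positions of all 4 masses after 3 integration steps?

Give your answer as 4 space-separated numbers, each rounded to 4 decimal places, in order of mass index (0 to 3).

Answer: 5.5000 7.8750 12.6250 17.6250

Derivation:
Step 0: x=[3.0000 10.0000 13.0000 17.0000] v=[-1.0000 0.0000 0.0000 0.0000]
Step 1: x=[4.5000 9.0000 13.5000 17.0000] v=[3.0000 -2.0000 1.0000 0.0000]
Step 2: x=[6.0000 8.0000 13.5000 17.2500] v=[3.0000 -2.0000 0.0000 0.5000]
Step 3: x=[5.5000 7.8750 12.6250 17.6250] v=[-1.0000 -0.2500 -1.7500 0.7500]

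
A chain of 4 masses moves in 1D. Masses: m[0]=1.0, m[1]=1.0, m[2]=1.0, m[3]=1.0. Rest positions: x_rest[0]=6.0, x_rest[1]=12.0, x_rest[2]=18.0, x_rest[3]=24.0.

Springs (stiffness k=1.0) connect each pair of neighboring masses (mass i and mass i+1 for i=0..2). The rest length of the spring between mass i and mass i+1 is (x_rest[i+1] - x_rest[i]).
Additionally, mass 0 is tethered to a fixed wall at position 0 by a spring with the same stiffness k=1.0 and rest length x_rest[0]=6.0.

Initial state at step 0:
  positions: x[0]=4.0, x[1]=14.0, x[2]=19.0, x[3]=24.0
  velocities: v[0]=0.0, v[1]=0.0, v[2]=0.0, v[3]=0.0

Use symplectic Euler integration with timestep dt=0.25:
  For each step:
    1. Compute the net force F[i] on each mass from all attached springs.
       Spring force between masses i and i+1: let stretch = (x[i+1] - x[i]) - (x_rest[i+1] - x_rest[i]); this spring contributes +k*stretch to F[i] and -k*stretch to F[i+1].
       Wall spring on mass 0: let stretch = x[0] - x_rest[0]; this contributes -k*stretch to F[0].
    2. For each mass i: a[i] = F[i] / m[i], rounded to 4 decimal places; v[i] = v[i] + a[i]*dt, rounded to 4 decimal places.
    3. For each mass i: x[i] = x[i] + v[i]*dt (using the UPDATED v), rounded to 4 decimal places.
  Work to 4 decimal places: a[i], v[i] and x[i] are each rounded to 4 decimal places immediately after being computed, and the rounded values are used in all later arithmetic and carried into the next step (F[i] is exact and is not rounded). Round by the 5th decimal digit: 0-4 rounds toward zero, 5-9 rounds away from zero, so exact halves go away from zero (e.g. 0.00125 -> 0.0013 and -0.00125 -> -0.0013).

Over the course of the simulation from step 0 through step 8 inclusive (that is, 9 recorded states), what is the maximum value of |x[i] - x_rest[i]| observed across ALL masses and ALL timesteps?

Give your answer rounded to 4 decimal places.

Answer: 2.3405

Derivation:
Step 0: x=[4.0000 14.0000 19.0000 24.0000] v=[0.0000 0.0000 0.0000 0.0000]
Step 1: x=[4.3750 13.6875 19.0000 24.0625] v=[1.5000 -1.2500 0.0000 0.2500]
Step 2: x=[5.0586 13.1250 18.9844 24.1836] v=[2.7344 -2.2500 -0.0625 0.4844]
Step 3: x=[5.9302 12.4246 18.9275 24.3548] v=[3.4864 -2.8018 -0.2276 0.6846]
Step 4: x=[6.8371 11.7247 18.8034 24.5618] v=[3.6275 -2.7997 -0.4965 0.8278]
Step 5: x=[7.6221 11.1617 18.5968 24.7839] v=[3.1401 -2.2519 -0.8266 0.8882]
Step 6: x=[8.1520 10.8422 18.3122 24.9943] v=[2.1195 -1.2780 -1.1386 0.8414]
Step 7: x=[8.3405 10.8214 17.9783 25.1620] v=[0.7541 -0.0831 -1.3356 0.6709]
Step 8: x=[8.1628 11.0929 17.6461 25.2558] v=[-0.7108 1.0859 -1.3289 0.3750]
Max displacement = 2.3405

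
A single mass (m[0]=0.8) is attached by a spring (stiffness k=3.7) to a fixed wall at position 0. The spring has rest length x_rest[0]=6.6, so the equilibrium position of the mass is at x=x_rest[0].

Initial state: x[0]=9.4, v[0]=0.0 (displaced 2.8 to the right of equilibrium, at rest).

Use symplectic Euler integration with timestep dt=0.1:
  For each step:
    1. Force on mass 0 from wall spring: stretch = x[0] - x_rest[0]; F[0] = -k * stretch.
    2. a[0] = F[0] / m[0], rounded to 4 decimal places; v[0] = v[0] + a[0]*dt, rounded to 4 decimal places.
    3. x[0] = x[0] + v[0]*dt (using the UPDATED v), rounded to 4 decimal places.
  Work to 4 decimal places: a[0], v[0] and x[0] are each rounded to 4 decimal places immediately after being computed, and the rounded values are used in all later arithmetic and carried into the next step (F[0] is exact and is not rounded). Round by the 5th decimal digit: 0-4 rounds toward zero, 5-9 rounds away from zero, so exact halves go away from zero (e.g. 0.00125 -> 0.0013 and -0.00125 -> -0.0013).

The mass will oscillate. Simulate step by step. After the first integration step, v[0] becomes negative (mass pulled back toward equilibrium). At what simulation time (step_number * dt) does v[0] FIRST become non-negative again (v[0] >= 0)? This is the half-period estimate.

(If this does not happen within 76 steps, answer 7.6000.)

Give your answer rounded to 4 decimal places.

Step 0: x=[9.4000] v=[0.0000]
Step 1: x=[9.2705] v=[-1.2950]
Step 2: x=[9.0175] v=[-2.5301]
Step 3: x=[8.6527] v=[-3.6482]
Step 4: x=[8.1929] v=[-4.5976]
Step 5: x=[7.6595] v=[-5.3343]
Step 6: x=[7.0771] v=[-5.8243]
Step 7: x=[6.4726] v=[-6.0450]
Step 8: x=[5.8740] v=[-5.9861]
Step 9: x=[5.3090] v=[-5.6503]
Step 10: x=[4.8037] v=[-5.0532]
Step 11: x=[4.3815] v=[-4.2224]
Step 12: x=[4.0619] v=[-3.1963]
Step 13: x=[3.8597] v=[-2.0224]
Step 14: x=[3.7842] v=[-0.7550]
Step 15: x=[3.8389] v=[0.5473]
First v>=0 after going negative at step 15, time=1.5000

Answer: 1.5000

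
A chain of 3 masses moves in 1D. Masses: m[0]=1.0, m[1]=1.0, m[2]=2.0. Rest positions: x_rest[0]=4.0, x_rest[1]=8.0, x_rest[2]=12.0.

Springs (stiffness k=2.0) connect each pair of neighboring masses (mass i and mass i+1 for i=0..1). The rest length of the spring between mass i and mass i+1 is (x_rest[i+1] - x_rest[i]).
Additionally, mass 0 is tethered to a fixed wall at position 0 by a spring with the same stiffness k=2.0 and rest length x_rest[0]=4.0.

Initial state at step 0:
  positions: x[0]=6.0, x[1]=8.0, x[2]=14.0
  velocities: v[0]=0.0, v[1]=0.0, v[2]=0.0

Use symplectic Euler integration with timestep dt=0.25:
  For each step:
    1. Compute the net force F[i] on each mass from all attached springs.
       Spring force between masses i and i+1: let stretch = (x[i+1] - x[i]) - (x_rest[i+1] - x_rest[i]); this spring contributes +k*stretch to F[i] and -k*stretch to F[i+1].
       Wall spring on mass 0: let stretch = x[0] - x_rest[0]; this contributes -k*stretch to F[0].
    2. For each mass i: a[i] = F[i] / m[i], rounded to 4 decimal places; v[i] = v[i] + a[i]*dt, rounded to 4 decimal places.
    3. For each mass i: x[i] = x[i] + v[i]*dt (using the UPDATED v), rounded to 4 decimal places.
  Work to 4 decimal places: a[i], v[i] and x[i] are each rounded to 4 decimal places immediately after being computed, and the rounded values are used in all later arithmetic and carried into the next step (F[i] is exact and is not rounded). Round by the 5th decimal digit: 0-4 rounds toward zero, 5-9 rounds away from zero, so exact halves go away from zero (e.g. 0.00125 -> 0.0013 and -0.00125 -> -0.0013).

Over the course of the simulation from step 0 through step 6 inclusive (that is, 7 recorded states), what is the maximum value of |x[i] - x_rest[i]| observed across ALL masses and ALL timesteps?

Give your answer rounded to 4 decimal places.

Step 0: x=[6.0000 8.0000 14.0000] v=[0.0000 0.0000 0.0000]
Step 1: x=[5.5000 8.5000 13.8750] v=[-2.0000 2.0000 -0.5000]
Step 2: x=[4.6875 9.2969 13.6641] v=[-3.2500 3.1875 -0.8438]
Step 3: x=[3.8652 10.0635 13.4302] v=[-3.2891 3.0664 -0.9356]
Step 4: x=[3.3346 10.4762 13.2359] v=[-2.1226 1.6506 -0.7773]
Step 5: x=[3.2798 10.3411 13.1191] v=[-0.2191 -0.5404 -0.4672]
Step 6: x=[3.6977 9.6706 13.0787] v=[1.6717 -2.6821 -0.1617]
Max displacement = 2.4762

Answer: 2.4762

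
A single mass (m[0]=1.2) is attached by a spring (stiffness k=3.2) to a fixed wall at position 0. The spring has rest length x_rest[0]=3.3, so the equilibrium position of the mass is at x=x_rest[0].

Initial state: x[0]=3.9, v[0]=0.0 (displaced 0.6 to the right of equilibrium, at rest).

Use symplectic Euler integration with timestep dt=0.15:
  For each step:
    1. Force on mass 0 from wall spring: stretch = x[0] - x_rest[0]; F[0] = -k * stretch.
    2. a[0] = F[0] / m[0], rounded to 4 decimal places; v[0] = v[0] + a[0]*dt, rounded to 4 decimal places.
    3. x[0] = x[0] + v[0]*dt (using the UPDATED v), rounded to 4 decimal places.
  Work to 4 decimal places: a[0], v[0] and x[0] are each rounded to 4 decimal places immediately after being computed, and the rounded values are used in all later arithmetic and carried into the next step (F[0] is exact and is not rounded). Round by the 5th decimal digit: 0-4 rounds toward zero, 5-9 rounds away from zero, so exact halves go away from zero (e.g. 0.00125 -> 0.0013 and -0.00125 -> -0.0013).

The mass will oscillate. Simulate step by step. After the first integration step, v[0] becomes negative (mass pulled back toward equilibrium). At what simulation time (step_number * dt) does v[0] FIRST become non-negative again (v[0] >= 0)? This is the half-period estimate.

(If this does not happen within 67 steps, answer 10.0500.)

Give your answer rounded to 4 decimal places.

Step 0: x=[3.9000] v=[0.0000]
Step 1: x=[3.8640] v=[-0.2400]
Step 2: x=[3.7942] v=[-0.4656]
Step 3: x=[3.6947] v=[-0.6633]
Step 4: x=[3.5715] v=[-0.8212]
Step 5: x=[3.4320] v=[-0.9298]
Step 6: x=[3.2846] v=[-0.9826]
Step 7: x=[3.1381] v=[-0.9764]
Step 8: x=[3.0014] v=[-0.9116]
Step 9: x=[2.8826] v=[-0.7922]
Step 10: x=[2.7888] v=[-0.6252]
Step 11: x=[2.7257] v=[-0.4207]
Step 12: x=[2.6971] v=[-0.1910]
Step 13: x=[2.7046] v=[0.0502]
First v>=0 after going negative at step 13, time=1.9500

Answer: 1.9500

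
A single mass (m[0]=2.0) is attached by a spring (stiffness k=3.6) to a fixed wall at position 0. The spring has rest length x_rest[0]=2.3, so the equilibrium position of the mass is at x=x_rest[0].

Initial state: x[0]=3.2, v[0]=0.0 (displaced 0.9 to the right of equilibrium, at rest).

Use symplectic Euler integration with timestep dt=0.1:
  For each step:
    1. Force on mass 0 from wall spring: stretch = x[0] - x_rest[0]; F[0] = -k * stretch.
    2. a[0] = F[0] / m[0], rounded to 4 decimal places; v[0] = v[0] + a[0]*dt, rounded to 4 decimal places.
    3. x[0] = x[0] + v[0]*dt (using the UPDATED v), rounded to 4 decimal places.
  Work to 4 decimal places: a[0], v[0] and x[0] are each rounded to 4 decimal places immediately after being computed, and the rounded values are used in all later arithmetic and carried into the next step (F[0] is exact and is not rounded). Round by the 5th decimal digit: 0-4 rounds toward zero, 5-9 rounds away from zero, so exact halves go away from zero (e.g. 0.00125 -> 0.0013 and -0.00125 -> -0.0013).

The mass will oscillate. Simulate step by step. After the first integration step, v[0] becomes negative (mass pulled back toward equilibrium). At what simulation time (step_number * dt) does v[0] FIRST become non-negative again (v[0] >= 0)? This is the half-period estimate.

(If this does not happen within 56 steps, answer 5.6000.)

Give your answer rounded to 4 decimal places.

Answer: 2.4000

Derivation:
Step 0: x=[3.2000] v=[0.0000]
Step 1: x=[3.1838] v=[-0.1620]
Step 2: x=[3.1517] v=[-0.3211]
Step 3: x=[3.1043] v=[-0.4744]
Step 4: x=[3.0424] v=[-0.6192]
Step 5: x=[2.9671] v=[-0.7528]
Step 6: x=[2.8798] v=[-0.8729]
Step 7: x=[2.7821] v=[-0.9773]
Step 8: x=[2.6757] v=[-1.0641]
Step 9: x=[2.5625] v=[-1.1317]
Step 10: x=[2.4446] v=[-1.1790]
Step 11: x=[2.3241] v=[-1.2050]
Step 12: x=[2.2032] v=[-1.2093]
Step 13: x=[2.0840] v=[-1.1919]
Step 14: x=[1.9687] v=[-1.1530]
Step 15: x=[1.8594] v=[-1.0934]
Step 16: x=[1.7580] v=[-1.0141]
Step 17: x=[1.6664] v=[-0.9165]
Step 18: x=[1.5862] v=[-0.8025]
Step 19: x=[1.5188] v=[-0.6740]
Step 20: x=[1.4655] v=[-0.5334]
Step 21: x=[1.4272] v=[-0.3832]
Step 22: x=[1.4046] v=[-0.2261]
Step 23: x=[1.3981] v=[-0.0649]
Step 24: x=[1.4078] v=[0.0974]
First v>=0 after going negative at step 24, time=2.4000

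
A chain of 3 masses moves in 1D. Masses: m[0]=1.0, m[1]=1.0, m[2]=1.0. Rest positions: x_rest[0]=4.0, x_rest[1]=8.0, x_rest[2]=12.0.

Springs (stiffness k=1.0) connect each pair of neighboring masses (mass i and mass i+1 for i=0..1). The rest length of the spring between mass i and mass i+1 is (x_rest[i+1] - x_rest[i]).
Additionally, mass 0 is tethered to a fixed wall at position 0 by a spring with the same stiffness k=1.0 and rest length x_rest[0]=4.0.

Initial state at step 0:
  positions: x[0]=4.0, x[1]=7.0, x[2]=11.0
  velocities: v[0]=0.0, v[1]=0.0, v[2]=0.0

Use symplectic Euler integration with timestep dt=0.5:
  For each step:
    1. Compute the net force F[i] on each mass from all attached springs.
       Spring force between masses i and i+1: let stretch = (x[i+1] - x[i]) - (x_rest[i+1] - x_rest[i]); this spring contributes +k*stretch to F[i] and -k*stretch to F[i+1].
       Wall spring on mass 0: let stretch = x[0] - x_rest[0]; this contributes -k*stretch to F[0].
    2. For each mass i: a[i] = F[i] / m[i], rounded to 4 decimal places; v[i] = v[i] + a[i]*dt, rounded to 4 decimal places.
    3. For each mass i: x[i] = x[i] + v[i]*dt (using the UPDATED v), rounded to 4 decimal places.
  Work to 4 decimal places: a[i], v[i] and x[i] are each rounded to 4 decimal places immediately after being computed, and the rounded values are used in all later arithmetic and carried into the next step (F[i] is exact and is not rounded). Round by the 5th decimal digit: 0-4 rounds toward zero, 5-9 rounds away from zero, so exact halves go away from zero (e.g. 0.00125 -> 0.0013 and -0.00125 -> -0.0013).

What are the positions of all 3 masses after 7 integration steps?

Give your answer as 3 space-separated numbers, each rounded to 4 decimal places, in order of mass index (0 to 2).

Answer: 4.2556 7.8317 12.2054

Derivation:
Step 0: x=[4.0000 7.0000 11.0000] v=[0.0000 0.0000 0.0000]
Step 1: x=[3.7500 7.2500 11.0000] v=[-0.5000 0.5000 0.0000]
Step 2: x=[3.4375 7.5625 11.0625] v=[-0.6250 0.6250 0.1250]
Step 3: x=[3.2969 7.7188 11.2500] v=[-0.2813 0.3125 0.3750]
Step 4: x=[3.4375 7.6524 11.5547] v=[0.2812 -0.1329 0.6094]
Step 5: x=[3.7725 7.5078 11.8839] v=[0.6699 -0.2892 0.6583]
Step 6: x=[4.0982 7.5234 12.1191] v=[0.6513 0.0312 0.4703]
Step 7: x=[4.2556 7.8317 12.2054] v=[0.3148 0.6165 0.1725]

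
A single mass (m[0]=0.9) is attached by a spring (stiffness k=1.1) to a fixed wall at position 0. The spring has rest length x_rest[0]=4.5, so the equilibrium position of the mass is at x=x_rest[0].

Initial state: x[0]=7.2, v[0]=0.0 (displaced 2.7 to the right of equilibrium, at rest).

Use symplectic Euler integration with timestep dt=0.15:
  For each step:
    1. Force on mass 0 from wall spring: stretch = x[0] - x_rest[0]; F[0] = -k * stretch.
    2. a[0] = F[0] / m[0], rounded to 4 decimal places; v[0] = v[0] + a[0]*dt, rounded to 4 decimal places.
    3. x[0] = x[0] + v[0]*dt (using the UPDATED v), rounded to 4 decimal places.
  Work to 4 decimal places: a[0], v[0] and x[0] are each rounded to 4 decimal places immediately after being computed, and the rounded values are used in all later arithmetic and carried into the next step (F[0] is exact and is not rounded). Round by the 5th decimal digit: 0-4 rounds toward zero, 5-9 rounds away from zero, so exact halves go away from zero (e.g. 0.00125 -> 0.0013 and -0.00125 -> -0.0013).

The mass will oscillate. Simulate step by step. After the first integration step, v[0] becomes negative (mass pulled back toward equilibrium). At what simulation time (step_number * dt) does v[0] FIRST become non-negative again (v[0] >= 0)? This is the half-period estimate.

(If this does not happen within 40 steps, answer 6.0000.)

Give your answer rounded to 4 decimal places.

Answer: 2.8500

Derivation:
Step 0: x=[7.2000] v=[0.0000]
Step 1: x=[7.1258] v=[-0.4950]
Step 2: x=[6.9793] v=[-0.9764]
Step 3: x=[6.7647] v=[-1.4309]
Step 4: x=[6.4878] v=[-1.8461]
Step 5: x=[6.1562] v=[-2.2105]
Step 6: x=[5.7791] v=[-2.5141]
Step 7: x=[5.3668] v=[-2.7486]
Step 8: x=[4.9307] v=[-2.9075]
Step 9: x=[4.4827] v=[-2.9865]
Step 10: x=[4.0352] v=[-2.9833]
Step 11: x=[3.6005] v=[-2.8981]
Step 12: x=[3.1905] v=[-2.7332]
Step 13: x=[2.8165] v=[-2.4931]
Step 14: x=[2.4888] v=[-2.1845]
Step 15: x=[2.2164] v=[-1.8158]
Step 16: x=[2.0068] v=[-1.3971]
Step 17: x=[1.8658] v=[-0.9400]
Step 18: x=[1.7972] v=[-0.4571]
Step 19: x=[1.8030] v=[0.0384]
First v>=0 after going negative at step 19, time=2.8500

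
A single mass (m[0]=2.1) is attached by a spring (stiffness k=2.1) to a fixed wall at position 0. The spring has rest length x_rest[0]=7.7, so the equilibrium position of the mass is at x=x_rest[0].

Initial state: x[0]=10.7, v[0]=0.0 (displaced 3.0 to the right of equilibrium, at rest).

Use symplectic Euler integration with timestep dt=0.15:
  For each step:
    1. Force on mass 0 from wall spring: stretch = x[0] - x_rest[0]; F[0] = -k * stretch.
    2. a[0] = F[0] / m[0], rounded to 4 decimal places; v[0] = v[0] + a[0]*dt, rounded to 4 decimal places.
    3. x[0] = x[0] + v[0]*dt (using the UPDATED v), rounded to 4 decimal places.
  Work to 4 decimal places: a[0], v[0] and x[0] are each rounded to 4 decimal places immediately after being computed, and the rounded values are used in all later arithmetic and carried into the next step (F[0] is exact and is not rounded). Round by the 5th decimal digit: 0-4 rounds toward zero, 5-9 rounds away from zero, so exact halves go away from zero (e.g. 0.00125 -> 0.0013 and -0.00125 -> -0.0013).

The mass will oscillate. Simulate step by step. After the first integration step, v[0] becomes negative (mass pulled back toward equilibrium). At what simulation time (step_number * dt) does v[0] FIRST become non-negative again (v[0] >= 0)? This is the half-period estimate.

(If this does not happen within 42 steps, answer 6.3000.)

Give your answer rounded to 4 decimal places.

Step 0: x=[10.7000] v=[0.0000]
Step 1: x=[10.6325] v=[-0.4500]
Step 2: x=[10.4990] v=[-0.8899]
Step 3: x=[10.3025] v=[-1.3098]
Step 4: x=[10.0475] v=[-1.7002]
Step 5: x=[9.7397] v=[-2.0523]
Step 6: x=[9.3860] v=[-2.3583]
Step 7: x=[8.9943] v=[-2.6112]
Step 8: x=[8.5735] v=[-2.8053]
Step 9: x=[8.1331] v=[-2.9363]
Step 10: x=[7.6829] v=[-3.0013]
Step 11: x=[7.2331] v=[-2.9987]
Step 12: x=[6.7938] v=[-2.9287]
Step 13: x=[6.3749] v=[-2.7928]
Step 14: x=[5.9858] v=[-2.5940]
Step 15: x=[5.6353] v=[-2.3369]
Step 16: x=[5.3312] v=[-2.0272]
Step 17: x=[5.0804] v=[-1.6719]
Step 18: x=[4.8886] v=[-1.2790]
Step 19: x=[4.7600] v=[-0.8573]
Step 20: x=[4.6976] v=[-0.4163]
Step 21: x=[4.7027] v=[0.0341]
First v>=0 after going negative at step 21, time=3.1500

Answer: 3.1500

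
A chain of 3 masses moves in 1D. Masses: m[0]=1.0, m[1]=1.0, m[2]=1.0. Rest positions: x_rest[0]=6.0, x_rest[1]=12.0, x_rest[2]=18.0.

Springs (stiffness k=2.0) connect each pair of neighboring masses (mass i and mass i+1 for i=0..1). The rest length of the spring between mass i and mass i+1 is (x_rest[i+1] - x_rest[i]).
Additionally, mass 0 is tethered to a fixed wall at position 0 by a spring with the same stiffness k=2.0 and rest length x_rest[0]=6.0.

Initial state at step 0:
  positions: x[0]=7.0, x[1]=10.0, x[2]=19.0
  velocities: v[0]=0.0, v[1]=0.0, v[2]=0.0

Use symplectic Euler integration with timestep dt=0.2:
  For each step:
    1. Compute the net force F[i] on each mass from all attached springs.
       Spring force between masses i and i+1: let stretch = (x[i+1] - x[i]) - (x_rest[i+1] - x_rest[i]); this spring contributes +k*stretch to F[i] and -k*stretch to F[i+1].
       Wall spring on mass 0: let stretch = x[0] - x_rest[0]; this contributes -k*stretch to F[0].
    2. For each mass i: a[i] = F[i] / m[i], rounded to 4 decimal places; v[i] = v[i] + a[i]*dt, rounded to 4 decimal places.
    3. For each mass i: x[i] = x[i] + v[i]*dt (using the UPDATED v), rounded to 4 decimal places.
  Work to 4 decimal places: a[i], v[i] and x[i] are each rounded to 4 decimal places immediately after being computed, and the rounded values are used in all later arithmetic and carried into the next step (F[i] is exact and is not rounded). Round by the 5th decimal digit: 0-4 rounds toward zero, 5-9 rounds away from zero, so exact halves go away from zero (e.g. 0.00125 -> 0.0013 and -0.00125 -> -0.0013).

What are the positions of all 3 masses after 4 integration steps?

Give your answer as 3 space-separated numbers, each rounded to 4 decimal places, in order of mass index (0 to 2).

Step 0: x=[7.0000 10.0000 19.0000] v=[0.0000 0.0000 0.0000]
Step 1: x=[6.6800 10.4800 18.7600] v=[-1.6000 2.4000 -1.2000]
Step 2: x=[6.1296 11.3184 18.3376] v=[-2.7520 4.1920 -2.1120]
Step 3: x=[5.5039 12.3032 17.8337] v=[-3.1283 4.9242 -2.5197]
Step 4: x=[4.9819 13.1865 17.3673] v=[-2.6101 4.4167 -2.3319]

Answer: 4.9819 13.1865 17.3673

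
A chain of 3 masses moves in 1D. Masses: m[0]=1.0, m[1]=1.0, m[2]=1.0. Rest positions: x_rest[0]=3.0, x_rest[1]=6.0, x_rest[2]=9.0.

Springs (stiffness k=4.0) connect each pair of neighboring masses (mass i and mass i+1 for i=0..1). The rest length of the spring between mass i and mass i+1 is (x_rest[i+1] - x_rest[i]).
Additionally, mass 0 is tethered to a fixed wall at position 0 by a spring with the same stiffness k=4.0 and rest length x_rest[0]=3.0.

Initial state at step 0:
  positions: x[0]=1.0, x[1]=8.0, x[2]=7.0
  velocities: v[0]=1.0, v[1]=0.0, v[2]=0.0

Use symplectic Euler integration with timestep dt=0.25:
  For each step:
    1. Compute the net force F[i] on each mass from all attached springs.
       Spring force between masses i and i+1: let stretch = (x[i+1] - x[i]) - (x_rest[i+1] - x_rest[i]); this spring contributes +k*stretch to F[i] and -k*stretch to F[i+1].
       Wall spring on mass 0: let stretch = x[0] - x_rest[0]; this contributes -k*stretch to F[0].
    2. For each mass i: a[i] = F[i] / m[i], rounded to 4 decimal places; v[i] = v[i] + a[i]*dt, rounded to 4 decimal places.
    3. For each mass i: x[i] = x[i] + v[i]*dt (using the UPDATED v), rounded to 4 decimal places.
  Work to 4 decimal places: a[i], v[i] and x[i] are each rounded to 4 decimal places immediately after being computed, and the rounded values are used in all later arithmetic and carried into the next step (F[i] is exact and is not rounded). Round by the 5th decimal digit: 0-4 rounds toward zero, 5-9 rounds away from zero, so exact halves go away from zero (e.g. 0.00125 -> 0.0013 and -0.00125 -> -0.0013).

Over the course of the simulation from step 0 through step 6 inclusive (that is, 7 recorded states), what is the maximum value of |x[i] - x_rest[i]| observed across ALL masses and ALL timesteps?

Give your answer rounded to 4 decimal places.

Step 0: x=[1.0000 8.0000 7.0000] v=[1.0000 0.0000 0.0000]
Step 1: x=[2.7500 6.0000 8.0000] v=[7.0000 -8.0000 4.0000]
Step 2: x=[4.6250 3.6875 9.2500] v=[7.5000 -9.2500 5.0000]
Step 3: x=[5.1094 3.0000 9.8594] v=[1.9375 -2.7500 2.4375]
Step 4: x=[3.7891 4.5547 9.5039] v=[-5.2813 6.2188 -1.4219]
Step 5: x=[1.7129 7.1553 8.6611] v=[-8.3048 10.4024 -3.3711]
Step 6: x=[0.5691 8.7718 8.1919] v=[-4.5753 6.4658 -1.8769]
Max displacement = 3.0000

Answer: 3.0000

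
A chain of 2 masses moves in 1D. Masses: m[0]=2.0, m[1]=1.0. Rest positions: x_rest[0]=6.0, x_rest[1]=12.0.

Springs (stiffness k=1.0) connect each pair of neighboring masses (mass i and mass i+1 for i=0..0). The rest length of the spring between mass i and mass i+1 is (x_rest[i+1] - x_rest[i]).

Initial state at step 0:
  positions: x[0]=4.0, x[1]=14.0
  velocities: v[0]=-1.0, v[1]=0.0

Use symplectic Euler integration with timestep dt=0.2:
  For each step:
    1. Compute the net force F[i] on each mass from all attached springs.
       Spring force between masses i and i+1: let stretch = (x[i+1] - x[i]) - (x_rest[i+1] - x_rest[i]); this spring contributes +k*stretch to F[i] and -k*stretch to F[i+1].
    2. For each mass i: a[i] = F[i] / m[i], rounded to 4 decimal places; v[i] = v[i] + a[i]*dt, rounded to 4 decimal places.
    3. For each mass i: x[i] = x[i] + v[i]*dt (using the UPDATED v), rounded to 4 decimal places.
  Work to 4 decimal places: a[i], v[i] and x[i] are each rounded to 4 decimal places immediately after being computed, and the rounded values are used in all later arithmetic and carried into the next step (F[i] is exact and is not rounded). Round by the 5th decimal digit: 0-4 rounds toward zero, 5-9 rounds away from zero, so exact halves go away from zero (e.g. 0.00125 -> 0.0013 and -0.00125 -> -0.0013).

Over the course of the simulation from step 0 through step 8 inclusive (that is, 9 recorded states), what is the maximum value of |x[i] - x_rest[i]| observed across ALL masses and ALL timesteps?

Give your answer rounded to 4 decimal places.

Answer: 2.5538

Derivation:
Step 0: x=[4.0000 14.0000] v=[-1.0000 0.0000]
Step 1: x=[3.8800 13.8400] v=[-0.6000 -0.8000]
Step 2: x=[3.8392 13.5216] v=[-0.2040 -1.5920]
Step 3: x=[3.8720 13.0559] v=[0.1642 -2.3285]
Step 4: x=[3.9685 12.4628] v=[0.4826 -2.9653]
Step 5: x=[4.1149 11.7700] v=[0.7320 -3.4642]
Step 6: x=[4.2944 11.0110] v=[0.8975 -3.7952]
Step 7: x=[4.4882 10.2233] v=[0.9692 -3.9385]
Step 8: x=[4.6767 9.4462] v=[0.9427 -3.8855]
Max displacement = 2.5538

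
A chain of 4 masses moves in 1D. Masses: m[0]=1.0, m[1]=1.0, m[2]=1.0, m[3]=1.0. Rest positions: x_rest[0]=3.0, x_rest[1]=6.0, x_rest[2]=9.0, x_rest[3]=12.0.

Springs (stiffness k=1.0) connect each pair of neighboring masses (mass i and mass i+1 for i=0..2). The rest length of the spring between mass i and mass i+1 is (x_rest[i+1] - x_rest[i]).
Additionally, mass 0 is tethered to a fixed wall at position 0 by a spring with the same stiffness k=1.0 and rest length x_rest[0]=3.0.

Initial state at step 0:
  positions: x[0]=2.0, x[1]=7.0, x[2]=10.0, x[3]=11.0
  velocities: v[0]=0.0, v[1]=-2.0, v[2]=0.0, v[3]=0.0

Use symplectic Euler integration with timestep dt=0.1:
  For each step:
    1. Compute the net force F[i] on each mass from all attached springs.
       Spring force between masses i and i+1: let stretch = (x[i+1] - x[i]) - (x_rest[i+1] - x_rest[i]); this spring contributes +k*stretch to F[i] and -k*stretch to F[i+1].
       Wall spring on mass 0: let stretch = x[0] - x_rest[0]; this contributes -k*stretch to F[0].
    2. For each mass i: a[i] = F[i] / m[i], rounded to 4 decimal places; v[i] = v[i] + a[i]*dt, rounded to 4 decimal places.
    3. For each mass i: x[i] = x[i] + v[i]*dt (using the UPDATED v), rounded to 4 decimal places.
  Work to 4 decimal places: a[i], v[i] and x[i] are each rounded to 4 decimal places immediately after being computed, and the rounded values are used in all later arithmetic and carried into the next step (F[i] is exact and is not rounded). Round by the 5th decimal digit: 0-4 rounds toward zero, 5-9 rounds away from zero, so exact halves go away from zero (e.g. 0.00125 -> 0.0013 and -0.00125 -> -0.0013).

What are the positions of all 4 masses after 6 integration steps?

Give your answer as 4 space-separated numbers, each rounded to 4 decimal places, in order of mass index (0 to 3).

Step 0: x=[2.0000 7.0000 10.0000 11.0000] v=[0.0000 -2.0000 0.0000 0.0000]
Step 1: x=[2.0300 6.7800 9.9800 11.0200] v=[0.3000 -2.2000 -0.2000 0.2000]
Step 2: x=[2.0872 6.5445 9.9384 11.0596] v=[0.5720 -2.3550 -0.4160 0.3960]
Step 3: x=[2.1681 6.2984 9.8741 11.1180] v=[0.8090 -2.4613 -0.6433 0.5839]
Step 4: x=[2.2686 6.0467 9.7865 11.1940] v=[1.0052 -2.5168 -0.8765 0.7595]
Step 5: x=[2.3842 5.7946 9.6755 11.2859] v=[1.1562 -2.5206 -1.1097 0.9188]
Step 6: x=[2.5101 5.5472 9.5418 11.3917] v=[1.2588 -2.4736 -1.3368 1.0578]

Answer: 2.5101 5.5472 9.5418 11.3917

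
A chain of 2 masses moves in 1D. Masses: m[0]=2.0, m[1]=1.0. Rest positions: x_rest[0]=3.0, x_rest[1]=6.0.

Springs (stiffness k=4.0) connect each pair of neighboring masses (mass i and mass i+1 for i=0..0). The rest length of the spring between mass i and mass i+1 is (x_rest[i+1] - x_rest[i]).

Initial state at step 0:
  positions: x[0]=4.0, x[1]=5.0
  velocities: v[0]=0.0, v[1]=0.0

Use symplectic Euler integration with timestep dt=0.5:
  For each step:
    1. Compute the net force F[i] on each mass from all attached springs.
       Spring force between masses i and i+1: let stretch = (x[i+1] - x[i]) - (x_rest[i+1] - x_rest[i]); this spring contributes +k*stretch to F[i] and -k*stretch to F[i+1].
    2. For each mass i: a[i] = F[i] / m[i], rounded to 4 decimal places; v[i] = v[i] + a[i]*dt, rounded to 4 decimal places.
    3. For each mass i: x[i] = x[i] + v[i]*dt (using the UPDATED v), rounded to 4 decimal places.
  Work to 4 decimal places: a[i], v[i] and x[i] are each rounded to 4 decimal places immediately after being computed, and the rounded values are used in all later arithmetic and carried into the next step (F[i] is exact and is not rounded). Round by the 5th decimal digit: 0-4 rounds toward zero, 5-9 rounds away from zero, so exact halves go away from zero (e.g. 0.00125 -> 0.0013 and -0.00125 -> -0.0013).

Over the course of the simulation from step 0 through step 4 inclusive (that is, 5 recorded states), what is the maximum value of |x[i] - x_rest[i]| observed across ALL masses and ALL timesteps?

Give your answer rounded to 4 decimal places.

Answer: 2.0000

Derivation:
Step 0: x=[4.0000 5.0000] v=[0.0000 0.0000]
Step 1: x=[3.0000 7.0000] v=[-2.0000 4.0000]
Step 2: x=[2.5000 8.0000] v=[-1.0000 2.0000]
Step 3: x=[3.2500 6.5000] v=[1.5000 -3.0000]
Step 4: x=[4.1250 4.7500] v=[1.7500 -3.5000]
Max displacement = 2.0000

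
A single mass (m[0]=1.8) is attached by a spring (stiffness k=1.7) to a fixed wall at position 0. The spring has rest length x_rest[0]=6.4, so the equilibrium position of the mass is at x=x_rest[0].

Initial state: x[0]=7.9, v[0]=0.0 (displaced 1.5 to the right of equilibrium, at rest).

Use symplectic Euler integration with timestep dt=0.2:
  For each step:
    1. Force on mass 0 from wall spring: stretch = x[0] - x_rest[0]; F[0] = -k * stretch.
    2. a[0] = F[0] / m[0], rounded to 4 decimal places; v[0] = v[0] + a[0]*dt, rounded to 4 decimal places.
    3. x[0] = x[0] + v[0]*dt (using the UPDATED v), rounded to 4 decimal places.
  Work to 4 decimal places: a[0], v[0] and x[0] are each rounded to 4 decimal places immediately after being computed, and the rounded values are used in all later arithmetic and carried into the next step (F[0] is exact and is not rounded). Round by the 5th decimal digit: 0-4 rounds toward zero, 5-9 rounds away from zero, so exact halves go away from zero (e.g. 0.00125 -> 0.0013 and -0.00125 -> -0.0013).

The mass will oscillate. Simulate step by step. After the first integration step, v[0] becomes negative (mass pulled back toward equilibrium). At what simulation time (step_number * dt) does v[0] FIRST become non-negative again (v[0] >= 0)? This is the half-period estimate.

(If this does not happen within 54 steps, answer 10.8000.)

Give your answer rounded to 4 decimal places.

Step 0: x=[7.9000] v=[0.0000]
Step 1: x=[7.8433] v=[-0.2833]
Step 2: x=[7.7321] v=[-0.5559]
Step 3: x=[7.5706] v=[-0.8075]
Step 4: x=[7.3649] v=[-1.0286]
Step 5: x=[7.1227] v=[-1.2109]
Step 6: x=[6.8532] v=[-1.3474]
Step 7: x=[6.5666] v=[-1.4330]
Step 8: x=[6.2737] v=[-1.4645]
Step 9: x=[5.9856] v=[-1.4406]
Step 10: x=[5.7131] v=[-1.3623]
Step 11: x=[5.4666] v=[-1.2326]
Step 12: x=[5.2553] v=[-1.0563]
Step 13: x=[5.0873] v=[-0.8401]
Step 14: x=[4.9689] v=[-0.5921]
Step 15: x=[4.9045] v=[-0.3218]
Step 16: x=[4.8966] v=[-0.0393]
Step 17: x=[4.9455] v=[0.2447]
First v>=0 after going negative at step 17, time=3.4000

Answer: 3.4000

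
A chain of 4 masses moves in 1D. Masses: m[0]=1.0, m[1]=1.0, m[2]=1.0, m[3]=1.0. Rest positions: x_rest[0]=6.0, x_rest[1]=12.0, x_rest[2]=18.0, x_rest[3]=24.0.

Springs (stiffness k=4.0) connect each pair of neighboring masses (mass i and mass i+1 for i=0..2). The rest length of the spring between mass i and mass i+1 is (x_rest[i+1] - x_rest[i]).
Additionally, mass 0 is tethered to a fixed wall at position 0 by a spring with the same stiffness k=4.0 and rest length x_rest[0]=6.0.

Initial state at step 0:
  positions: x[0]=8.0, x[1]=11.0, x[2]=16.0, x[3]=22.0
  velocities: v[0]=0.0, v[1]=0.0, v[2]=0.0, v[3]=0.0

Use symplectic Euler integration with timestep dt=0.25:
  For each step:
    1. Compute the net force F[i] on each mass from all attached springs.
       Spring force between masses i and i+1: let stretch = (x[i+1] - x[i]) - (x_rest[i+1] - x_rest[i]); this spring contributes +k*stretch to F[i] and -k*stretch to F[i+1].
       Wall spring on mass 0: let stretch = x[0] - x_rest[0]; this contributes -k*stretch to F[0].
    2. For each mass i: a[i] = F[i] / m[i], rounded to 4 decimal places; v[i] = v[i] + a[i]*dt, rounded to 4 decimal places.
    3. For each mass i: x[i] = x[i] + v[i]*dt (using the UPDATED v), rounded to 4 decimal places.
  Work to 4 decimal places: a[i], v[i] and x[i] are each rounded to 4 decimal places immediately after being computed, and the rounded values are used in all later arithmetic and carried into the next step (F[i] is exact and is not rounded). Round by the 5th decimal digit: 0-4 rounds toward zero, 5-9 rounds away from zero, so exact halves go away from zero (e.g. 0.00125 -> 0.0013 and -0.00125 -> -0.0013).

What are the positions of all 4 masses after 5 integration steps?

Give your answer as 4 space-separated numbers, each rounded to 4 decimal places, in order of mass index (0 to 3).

Answer: 4.4619 10.2256 17.9502 23.5850

Derivation:
Step 0: x=[8.0000 11.0000 16.0000 22.0000] v=[0.0000 0.0000 0.0000 0.0000]
Step 1: x=[6.7500 11.5000 16.2500 22.0000] v=[-5.0000 2.0000 1.0000 0.0000]
Step 2: x=[5.0000 12.0000 16.7500 22.0625] v=[-7.0000 2.0000 2.0000 0.2500]
Step 3: x=[3.7500 11.9375 17.3906 22.2969] v=[-5.0000 -0.2500 2.5625 0.9375]
Step 4: x=[3.6094 11.1914 17.8945 22.8047] v=[-0.5625 -2.9844 2.0157 2.0312]
Step 5: x=[4.4619 10.2256 17.9502 23.5850] v=[3.4101 -3.8633 0.2228 3.1210]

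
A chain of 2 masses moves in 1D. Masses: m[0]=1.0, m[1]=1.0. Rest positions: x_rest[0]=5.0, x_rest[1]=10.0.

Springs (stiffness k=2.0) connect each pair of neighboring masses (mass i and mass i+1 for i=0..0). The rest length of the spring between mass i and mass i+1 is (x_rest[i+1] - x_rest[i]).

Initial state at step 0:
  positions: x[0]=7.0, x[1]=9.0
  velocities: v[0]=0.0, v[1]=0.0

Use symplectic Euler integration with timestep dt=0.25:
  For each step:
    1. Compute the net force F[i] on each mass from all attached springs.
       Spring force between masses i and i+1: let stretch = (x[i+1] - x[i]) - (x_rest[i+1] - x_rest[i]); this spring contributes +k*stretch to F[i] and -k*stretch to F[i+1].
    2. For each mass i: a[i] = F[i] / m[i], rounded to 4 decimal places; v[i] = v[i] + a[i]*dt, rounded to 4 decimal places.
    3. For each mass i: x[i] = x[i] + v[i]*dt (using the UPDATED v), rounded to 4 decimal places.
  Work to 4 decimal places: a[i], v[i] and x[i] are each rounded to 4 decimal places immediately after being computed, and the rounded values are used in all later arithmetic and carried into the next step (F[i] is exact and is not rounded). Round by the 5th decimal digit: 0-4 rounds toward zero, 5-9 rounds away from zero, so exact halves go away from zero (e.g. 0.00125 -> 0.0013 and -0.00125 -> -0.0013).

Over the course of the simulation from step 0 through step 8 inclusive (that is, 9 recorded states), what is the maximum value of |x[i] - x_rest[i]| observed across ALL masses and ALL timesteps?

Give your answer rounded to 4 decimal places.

Step 0: x=[7.0000 9.0000] v=[0.0000 0.0000]
Step 1: x=[6.6250 9.3750] v=[-1.5000 1.5000]
Step 2: x=[5.9688 10.0313] v=[-2.6250 2.6250]
Step 3: x=[5.1954 10.8048] v=[-3.0938 3.0938]
Step 4: x=[4.4981 11.5021] v=[-2.7891 2.7891]
Step 5: x=[4.0513 11.9489] v=[-1.7871 1.7871]
Step 6: x=[3.9667 12.0335] v=[-0.3383 0.3383]
Step 7: x=[4.2655 11.7347] v=[1.1951 -1.1951]
Step 8: x=[4.8729 11.1273] v=[2.4297 -2.4297]
Max displacement = 2.0335

Answer: 2.0335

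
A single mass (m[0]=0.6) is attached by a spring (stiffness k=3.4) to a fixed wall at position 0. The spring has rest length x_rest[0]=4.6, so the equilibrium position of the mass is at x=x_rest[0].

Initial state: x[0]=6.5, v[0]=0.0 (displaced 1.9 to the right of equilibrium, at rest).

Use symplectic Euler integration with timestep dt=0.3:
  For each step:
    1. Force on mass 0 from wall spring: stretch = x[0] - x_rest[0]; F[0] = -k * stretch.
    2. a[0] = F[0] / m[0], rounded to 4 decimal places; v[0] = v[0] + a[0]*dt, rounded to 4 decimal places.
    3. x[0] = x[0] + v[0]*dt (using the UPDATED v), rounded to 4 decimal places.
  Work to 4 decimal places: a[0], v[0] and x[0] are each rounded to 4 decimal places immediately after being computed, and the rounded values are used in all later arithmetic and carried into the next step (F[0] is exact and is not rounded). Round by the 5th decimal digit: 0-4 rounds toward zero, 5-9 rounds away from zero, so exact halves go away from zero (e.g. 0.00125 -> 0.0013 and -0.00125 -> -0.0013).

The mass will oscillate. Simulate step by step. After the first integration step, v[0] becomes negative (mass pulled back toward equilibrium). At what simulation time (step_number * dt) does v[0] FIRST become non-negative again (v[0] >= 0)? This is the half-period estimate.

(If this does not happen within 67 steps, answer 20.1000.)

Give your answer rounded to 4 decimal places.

Step 0: x=[6.5000] v=[0.0000]
Step 1: x=[5.5310] v=[-3.2300]
Step 2: x=[4.0872] v=[-4.8127]
Step 3: x=[2.9049] v=[-3.9409]
Step 4: x=[2.5871] v=[-1.0592]
Step 5: x=[3.2959] v=[2.3627]
First v>=0 after going negative at step 5, time=1.5000

Answer: 1.5000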